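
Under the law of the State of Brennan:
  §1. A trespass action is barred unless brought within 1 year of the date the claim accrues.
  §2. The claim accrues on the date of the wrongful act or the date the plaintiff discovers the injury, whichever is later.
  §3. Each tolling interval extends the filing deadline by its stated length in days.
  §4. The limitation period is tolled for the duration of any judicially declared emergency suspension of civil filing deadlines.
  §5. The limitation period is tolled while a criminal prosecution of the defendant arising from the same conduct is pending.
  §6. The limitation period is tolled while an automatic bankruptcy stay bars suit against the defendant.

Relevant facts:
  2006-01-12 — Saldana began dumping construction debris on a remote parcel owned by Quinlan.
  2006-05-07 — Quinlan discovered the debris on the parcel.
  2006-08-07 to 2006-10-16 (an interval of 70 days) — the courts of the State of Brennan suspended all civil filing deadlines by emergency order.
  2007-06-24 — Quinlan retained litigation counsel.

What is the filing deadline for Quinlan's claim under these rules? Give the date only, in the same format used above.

The claim accrued on 2006-05-07 — the later of the 2006-01-12 act and the 2006-05-07 discovery.
The untolled deadline — 1 year after 2006-05-07 — is 2007-05-07.
The period was tolled for 70 days by the emergency suspension of filing deadlines (2006-08-07 to 2006-10-16), pushing the deadline to 2007-07-16.
The other events in the timeline have no effect on the limitation period under the stated rules.

2007-07-16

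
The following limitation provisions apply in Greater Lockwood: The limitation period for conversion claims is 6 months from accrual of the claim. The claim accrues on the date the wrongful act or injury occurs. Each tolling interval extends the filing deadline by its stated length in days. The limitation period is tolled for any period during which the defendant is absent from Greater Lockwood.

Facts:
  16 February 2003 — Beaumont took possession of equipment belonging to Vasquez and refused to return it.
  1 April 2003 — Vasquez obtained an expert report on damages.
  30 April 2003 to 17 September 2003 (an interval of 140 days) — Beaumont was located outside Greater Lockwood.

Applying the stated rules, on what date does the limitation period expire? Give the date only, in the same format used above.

The claim accrued on 16 February 2003, the date of the act.
The untolled deadline — 6 months after 16 February 2003 — is 16 August 2003.
Because the defendant's absence from the jurisdiction ran from 30 April 2003 to 17 September 2003, the deadline is extended by 140 days to 3 January 2004.
None of the other events listed affects the running of the period under the stated rules.

3 January 2004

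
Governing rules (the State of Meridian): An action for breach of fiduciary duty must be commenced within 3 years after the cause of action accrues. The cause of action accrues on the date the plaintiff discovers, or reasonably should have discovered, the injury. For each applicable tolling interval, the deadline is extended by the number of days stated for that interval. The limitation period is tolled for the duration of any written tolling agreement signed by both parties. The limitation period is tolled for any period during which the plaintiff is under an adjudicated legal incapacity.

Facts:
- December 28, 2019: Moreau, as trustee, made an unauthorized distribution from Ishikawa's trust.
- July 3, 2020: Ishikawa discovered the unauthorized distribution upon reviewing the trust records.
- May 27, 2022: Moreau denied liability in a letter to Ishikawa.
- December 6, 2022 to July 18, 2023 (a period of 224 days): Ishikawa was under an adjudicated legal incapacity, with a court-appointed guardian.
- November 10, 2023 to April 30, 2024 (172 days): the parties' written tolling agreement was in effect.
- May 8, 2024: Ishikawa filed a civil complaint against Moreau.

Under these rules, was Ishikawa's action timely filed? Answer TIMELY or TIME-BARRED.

TIMELY

Under the discovery rule, the claim accrued on July 3, 2020, when Ishikawa discovered the injury — not on the December 28, 2019 date of the underlying act.
3 years from July 3, 2020 is July 3, 2023.
The plaintiff's legal incapacity from December 6, 2022 to July 18, 2023 tolled the period for 224 days, extending the deadline to February 12, 2024.
The written tolling agreement from November 10, 2023 to April 30, 2024 tolled the period for 172 days, extending the deadline to August 2, 2024.
Nothing else in the chronology tolls or restarts the period.
Filing on May 8, 2024 beat the August 2, 2024 deadline — the action is timely.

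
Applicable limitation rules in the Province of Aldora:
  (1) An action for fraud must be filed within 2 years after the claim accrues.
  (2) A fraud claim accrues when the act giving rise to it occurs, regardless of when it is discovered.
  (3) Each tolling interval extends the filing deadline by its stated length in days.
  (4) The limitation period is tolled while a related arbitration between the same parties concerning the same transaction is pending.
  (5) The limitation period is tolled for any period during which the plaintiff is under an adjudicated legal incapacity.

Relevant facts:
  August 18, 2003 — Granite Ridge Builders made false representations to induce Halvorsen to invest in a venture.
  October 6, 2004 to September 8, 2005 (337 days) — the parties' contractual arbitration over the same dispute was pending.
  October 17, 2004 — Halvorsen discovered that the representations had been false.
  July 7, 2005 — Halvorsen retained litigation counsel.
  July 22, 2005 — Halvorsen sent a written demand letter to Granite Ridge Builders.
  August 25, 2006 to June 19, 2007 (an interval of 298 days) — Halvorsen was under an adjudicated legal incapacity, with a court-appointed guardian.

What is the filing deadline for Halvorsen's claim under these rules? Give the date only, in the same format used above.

July 21, 2006

The claim accrued on August 18, 2003, when the wrongful act occurred; under the stated occurrence rule the October 17, 2004 discovery does not delay accrual.
Adding the 2 years base period to August 18, 2003 gives a deadline of August 18, 2005, before any tolling.
The pending related arbitration from October 6, 2004 to September 8, 2005 tolled the period for 337 days, extending the deadline to July 21, 2006.
By the time the plaintiff's legal incapacity began on August 25, 2006, the limitation period had already expired on July 21, 2006; that interval cannot revive it.
None of the other events listed affects the running of the period under the stated rules.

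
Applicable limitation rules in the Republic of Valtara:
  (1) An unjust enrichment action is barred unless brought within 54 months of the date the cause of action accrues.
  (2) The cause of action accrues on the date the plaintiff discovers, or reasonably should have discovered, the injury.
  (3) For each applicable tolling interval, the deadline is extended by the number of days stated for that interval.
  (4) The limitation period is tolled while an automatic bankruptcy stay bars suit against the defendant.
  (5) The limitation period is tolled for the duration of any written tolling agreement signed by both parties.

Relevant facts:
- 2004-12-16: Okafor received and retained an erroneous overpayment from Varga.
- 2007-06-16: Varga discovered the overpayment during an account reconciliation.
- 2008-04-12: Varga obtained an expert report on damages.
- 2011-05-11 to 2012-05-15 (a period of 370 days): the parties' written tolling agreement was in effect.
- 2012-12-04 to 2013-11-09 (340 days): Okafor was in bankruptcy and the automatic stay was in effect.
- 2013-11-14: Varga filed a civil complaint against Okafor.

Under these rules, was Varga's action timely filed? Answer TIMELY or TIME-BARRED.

TIMELY

Accrual is tied to discovery, so the period began on 2007-06-16 rather than on 2004-12-16 when the act occurred.
Adding the 54 months base period to 2007-06-16 gives a deadline of 2011-12-16, before any tolling.
The written tolling agreement from 2011-05-11 to 2012-05-15 tolled the period for 370 days, extending the deadline to 2012-12-20.
The automatic bankruptcy stay from 2012-12-04 to 2013-11-09 tolled the period for 340 days, extending the deadline to 2013-11-25.
None of the other events listed affects the running of the period under the stated rules.
Filing on 2013-11-14 beat the 2013-11-25 deadline — the action is timely.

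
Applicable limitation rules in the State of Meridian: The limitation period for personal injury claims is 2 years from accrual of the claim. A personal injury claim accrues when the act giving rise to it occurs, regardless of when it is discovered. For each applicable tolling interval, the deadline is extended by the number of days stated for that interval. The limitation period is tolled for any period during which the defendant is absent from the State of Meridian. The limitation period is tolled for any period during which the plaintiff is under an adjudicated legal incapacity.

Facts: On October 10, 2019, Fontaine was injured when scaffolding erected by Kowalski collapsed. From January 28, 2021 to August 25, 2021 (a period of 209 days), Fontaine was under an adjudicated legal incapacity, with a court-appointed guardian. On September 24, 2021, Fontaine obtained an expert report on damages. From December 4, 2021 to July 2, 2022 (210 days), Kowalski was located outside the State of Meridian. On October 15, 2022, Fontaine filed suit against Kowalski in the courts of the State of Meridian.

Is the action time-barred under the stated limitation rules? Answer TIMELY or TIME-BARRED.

The limitation period began to run on October 10, 2019.
The untolled deadline — 2 years after October 10, 2019 — is October 10, 2021.
Because the plaintiff's legal incapacity ran from January 28, 2021 to August 25, 2021, the deadline is extended by 209 days to May 7, 2022.
The period was tolled for 210 days by the defendant's absence from the jurisdiction (December 4, 2021 to July 2, 2022), pushing the deadline to December 3, 2022.
Nothing else in the chronology tolls or restarts the period.
The October 15, 2022 filing precedes the December 3, 2022 deadline; the claim is timely.

TIMELY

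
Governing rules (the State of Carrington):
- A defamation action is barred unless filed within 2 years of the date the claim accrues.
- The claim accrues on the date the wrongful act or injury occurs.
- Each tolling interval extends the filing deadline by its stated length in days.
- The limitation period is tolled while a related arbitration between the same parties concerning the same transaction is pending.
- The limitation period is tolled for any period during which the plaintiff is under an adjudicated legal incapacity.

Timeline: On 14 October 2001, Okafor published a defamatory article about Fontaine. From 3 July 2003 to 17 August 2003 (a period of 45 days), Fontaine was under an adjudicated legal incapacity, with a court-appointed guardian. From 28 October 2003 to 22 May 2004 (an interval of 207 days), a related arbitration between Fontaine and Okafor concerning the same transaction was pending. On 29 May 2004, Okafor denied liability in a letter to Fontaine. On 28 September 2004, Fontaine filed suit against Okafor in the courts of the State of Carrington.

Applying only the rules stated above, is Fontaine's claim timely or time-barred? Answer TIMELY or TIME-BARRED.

TIME-BARRED

The claim accrued on 14 October 2001, the date of the act.
The untolled deadline — 2 years after 14 October 2001 — is 14 October 2003.
Because the plaintiff's legal incapacity ran from 3 July 2003 to 17 August 2003, the deadline is extended by 45 days to 28 November 2003.
Because the pending related arbitration ran from 28 October 2003 to 22 May 2004, the deadline is extended by 207 days to 22 June 2004.
Nothing else in the chronology tolls or restarts the period.
The 28 September 2004 filing falls after the 22 June 2004 deadline; the claim is time-barred.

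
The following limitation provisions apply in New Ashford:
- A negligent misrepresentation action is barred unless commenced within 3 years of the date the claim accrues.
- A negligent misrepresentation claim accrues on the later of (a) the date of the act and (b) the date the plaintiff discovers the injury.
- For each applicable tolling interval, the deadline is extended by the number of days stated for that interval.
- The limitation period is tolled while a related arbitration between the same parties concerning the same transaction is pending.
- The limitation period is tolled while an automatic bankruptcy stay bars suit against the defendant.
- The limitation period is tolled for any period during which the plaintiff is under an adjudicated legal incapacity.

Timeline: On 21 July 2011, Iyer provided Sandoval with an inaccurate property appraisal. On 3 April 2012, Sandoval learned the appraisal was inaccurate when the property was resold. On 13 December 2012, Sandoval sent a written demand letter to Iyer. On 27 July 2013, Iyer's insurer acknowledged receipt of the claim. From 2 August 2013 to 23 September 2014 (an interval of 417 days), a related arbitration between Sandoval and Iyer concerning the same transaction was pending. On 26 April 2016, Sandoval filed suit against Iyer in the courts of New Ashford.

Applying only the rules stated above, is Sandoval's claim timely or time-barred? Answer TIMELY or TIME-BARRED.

TIMELY

The claim accrued on 3 April 2012 — the later of the 21 July 2011 act and the 3 April 2012 discovery.
3 years from 3 April 2012 is 3 April 2015.
The period was tolled for 417 days by the pending related arbitration (2 August 2013 to 23 September 2014), pushing the deadline to 24 May 2016.
The other events in the timeline have no effect on the limitation period under the stated rules.
Filing on 26 April 2016 beat the 24 May 2016 deadline — the action is timely.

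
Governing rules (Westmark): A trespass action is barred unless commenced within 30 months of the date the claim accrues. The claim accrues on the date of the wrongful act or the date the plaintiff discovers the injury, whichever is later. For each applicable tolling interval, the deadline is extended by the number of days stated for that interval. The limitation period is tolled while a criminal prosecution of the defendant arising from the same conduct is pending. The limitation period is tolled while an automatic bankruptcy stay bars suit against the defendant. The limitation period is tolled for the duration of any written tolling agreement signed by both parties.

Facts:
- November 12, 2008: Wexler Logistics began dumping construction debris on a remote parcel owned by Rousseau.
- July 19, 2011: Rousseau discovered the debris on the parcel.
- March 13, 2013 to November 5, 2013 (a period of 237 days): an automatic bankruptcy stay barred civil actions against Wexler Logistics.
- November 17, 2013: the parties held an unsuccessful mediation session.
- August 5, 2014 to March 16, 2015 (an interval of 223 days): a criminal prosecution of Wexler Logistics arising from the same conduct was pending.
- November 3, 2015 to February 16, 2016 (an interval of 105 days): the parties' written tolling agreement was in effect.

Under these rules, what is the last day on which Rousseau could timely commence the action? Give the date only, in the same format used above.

Because discovery on July 19, 2011 post-dates the November 12, 2008 act, accrual under the later-of rule falls on July 19, 2011.
Adding the 30 months base period to July 19, 2011 gives a deadline of January 19, 2014, before any tolling.
Because the automatic bankruptcy stay ran from March 13, 2013 to November 5, 2013, the deadline is extended by 237 days to September 13, 2014.
The pending criminal prosecution from August 5, 2014 to March 16, 2015 tolled the period for 223 days, extending the deadline to April 24, 2015.
The written tolling agreement starting November 3, 2015 came too late — the period had run on April 24, 2015 — and so does not extend the deadline.
Nothing else in the chronology tolls or restarts the period.

April 24, 2015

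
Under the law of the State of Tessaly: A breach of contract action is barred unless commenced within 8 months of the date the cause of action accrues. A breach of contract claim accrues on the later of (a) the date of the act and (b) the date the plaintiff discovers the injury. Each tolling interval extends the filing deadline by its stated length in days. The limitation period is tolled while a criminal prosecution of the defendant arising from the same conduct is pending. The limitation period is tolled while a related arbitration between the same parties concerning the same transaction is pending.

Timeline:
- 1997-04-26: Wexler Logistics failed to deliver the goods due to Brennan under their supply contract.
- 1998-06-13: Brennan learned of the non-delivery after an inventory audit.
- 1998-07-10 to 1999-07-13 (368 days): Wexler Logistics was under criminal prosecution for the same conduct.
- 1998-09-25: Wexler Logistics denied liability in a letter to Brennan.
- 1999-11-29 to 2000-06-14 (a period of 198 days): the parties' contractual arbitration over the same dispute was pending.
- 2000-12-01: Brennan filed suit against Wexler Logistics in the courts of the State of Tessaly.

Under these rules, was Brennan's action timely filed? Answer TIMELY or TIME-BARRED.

Taking the later of the act (1997-04-26) and discovery (1998-06-13), the claim accrued on 1998-06-13.
8 months from 1998-06-13 is 1999-02-13.
The period was tolled for 368 days by the pending criminal prosecution (1998-07-10 to 1999-07-13), pushing the deadline to 2000-02-16.
Because the pending related arbitration ran from 1999-11-29 to 2000-06-14, the deadline is extended by 198 days to 2000-09-01.
The other events in the timeline have no effect on the limitation period under the stated rules.
Brennan filed on 2000-12-01, after the 2000-09-01 deadline, so the action is time-barred.

TIME-BARRED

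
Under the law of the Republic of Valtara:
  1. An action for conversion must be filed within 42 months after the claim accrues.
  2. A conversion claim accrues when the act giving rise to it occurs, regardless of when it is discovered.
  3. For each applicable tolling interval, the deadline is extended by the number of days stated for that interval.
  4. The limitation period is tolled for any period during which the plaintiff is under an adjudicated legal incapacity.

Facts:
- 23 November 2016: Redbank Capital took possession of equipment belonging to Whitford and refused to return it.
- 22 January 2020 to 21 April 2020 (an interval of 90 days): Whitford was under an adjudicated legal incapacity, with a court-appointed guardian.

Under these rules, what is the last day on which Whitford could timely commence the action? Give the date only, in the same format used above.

The claim accrued on 23 November 2016, when the wrongful act occurred.
The untolled deadline — 42 months after 23 November 2016 — is 23 May 2020.
The plaintiff's legal incapacity from 22 January 2020 to 21 April 2020 tolled the period for 90 days, extending the deadline to 21 August 2020.

21 August 2020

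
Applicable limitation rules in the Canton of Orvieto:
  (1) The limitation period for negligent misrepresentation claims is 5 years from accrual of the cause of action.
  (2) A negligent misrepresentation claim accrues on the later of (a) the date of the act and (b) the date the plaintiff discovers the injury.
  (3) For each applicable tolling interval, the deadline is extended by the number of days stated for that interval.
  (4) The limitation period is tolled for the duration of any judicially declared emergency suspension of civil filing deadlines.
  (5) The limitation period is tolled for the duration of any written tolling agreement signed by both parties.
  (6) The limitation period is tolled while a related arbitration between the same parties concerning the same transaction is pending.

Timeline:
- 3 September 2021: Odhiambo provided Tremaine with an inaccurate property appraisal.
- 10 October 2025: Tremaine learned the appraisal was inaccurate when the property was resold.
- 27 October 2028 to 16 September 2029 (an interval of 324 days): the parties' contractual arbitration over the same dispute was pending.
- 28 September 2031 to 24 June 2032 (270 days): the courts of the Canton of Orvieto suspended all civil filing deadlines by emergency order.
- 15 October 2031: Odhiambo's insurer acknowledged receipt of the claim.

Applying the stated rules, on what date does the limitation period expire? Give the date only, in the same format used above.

Taking the later of the act (3 September 2021) and discovery (10 October 2025), the claim accrued on 10 October 2025.
The untolled deadline — 5 years after 10 October 2025 — is 10 October 2030.
The period was tolled for 324 days by the pending related arbitration (27 October 2028 to 16 September 2029), pushing the deadline to 30 August 2031.
By the time the emergency suspension of filing deadlines began on 28 September 2031, the limitation period had already expired on 30 August 2031; that interval cannot revive it.
The other events in the timeline have no effect on the limitation period under the stated rules.

30 August 2031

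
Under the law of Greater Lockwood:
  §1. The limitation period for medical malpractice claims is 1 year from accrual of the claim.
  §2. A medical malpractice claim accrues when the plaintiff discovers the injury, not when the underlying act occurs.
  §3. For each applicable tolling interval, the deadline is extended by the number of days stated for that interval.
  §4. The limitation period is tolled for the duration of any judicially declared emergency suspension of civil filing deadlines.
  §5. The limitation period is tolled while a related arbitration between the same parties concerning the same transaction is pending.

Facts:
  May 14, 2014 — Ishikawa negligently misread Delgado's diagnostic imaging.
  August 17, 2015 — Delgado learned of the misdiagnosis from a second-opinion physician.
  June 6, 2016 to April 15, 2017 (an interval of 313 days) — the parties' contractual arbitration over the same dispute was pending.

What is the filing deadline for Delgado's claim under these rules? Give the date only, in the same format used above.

Accrual is tied to discovery, so the period began on August 17, 2015 rather than on May 14, 2014 when the act occurred.
Adding the 1 year base period to August 17, 2015 gives a deadline of August 17, 2016, before any tolling.
The period was tolled for 313 days by the pending related arbitration (June 6, 2016 to April 15, 2017), pushing the deadline to June 26, 2017.

June 26, 2017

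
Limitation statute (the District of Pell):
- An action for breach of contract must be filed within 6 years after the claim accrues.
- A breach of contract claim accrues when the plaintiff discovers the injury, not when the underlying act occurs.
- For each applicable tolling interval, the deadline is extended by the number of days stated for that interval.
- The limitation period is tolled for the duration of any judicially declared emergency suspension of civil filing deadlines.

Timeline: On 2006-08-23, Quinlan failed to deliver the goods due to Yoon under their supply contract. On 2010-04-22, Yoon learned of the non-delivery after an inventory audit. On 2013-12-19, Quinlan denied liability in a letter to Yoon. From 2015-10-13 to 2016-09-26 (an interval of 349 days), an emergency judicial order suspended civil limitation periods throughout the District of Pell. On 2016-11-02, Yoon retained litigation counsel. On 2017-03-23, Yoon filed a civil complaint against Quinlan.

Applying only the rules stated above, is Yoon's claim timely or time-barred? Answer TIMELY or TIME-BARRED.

TIMELY

Accrual is tied to discovery, so the period began on 2010-04-22 rather than on 2006-08-23 when the act occurred.
The untolled deadline — 6 years after 2010-04-22 — is 2016-04-22.
The emergency suspension of filing deadlines from 2015-10-13 to 2016-09-26 tolled the period for 349 days, extending the deadline to 2017-04-06.
None of the other events listed affects the running of the period under the stated rules.
The 2017-03-23 filing precedes the 2017-04-06 deadline; the claim is timely.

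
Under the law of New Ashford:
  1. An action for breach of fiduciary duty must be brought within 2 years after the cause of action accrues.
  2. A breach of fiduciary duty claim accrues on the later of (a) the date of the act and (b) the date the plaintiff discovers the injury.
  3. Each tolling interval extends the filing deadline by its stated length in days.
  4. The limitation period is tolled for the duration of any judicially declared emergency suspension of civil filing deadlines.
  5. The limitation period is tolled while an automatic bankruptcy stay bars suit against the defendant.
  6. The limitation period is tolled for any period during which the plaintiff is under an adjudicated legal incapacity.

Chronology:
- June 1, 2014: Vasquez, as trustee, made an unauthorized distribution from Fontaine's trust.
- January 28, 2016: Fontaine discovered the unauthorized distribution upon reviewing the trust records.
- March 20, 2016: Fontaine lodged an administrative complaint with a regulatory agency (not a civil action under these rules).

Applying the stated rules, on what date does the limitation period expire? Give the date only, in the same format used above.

January 28, 2018

The claim accrued on January 28, 2016 — the later of the June 1, 2014 act and the January 28, 2016 discovery.
The untolled deadline — 2 years after January 28, 2016 — is January 28, 2018.
None of the other events listed affects the running of the period under the stated rules.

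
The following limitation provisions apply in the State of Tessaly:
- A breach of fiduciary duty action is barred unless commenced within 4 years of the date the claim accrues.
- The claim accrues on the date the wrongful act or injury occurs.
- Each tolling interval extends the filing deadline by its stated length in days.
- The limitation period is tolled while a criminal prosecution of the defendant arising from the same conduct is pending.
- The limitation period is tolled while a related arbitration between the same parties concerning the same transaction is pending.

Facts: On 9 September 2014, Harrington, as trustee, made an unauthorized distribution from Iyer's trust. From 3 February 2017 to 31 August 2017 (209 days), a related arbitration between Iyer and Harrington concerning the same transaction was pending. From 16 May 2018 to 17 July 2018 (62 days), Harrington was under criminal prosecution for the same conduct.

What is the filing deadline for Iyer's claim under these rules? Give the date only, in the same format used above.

The claim accrued on 9 September 2014, when the wrongful act occurred.
Adding the 4 years base period to 9 September 2014 gives a deadline of 9 September 2018, before any tolling.
The period was tolled for 209 days by the pending related arbitration (3 February 2017 to 31 August 2017), pushing the deadline to 6 April 2019.
Because the pending criminal prosecution ran from 16 May 2018 to 17 July 2018, the deadline is extended by 62 days to 7 June 2019.

7 June 2019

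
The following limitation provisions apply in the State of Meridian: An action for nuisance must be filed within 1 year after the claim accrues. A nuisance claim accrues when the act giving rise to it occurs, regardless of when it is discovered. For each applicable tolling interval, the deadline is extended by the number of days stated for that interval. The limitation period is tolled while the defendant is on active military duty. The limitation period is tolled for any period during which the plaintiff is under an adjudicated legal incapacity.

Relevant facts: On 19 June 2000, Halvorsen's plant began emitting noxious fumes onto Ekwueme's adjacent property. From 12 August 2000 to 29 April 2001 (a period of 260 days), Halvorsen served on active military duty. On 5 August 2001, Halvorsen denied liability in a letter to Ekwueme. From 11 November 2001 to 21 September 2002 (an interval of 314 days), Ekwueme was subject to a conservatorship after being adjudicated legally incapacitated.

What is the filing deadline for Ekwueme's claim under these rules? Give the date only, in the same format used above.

The limitation period began to run on 19 June 2000.
The untolled deadline — 1 year after 19 June 2000 — is 19 June 2001.
The period was tolled for 260 days by the defendant's active military service (12 August 2000 to 29 April 2001), pushing the deadline to 6 March 2002.
The plaintiff's legal incapacity from 11 November 2001 to 21 September 2002 tolled the period for 314 days, extending the deadline to 14 January 2003.
The other events in the timeline have no effect on the limitation period under the stated rules.

14 January 2003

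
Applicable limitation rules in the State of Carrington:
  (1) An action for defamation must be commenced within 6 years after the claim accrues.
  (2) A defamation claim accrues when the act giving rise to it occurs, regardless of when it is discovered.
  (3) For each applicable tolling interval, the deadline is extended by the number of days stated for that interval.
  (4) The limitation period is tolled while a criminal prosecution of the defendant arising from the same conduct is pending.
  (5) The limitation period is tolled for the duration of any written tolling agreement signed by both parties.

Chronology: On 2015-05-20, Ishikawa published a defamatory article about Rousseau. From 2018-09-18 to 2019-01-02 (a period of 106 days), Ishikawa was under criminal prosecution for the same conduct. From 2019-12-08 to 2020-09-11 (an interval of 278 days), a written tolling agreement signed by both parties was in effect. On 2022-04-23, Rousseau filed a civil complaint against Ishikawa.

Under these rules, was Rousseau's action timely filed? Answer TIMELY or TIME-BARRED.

TIMELY

The claim accrued on 2015-05-20, the date of the act.
The untolled deadline — 6 years after 2015-05-20 — is 2021-05-20.
Because the pending criminal prosecution ran from 2018-09-18 to 2019-01-02, the deadline is extended by 106 days to 2021-09-03.
The period was tolled for 278 days by the written tolling agreement (2019-12-08 to 2020-09-11), pushing the deadline to 2022-06-08.
Filing on 2022-04-23 beat the 2022-06-08 deadline — the action is timely.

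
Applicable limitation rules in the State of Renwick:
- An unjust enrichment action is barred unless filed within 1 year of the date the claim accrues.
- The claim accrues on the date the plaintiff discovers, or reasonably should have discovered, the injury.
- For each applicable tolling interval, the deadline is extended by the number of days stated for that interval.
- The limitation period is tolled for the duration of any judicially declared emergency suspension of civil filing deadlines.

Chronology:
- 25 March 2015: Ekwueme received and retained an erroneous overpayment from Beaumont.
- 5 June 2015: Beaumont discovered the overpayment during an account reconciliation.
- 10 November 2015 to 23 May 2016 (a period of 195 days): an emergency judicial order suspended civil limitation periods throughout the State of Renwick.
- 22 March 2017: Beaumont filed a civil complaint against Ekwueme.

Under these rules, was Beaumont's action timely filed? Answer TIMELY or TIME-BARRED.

TIME-BARRED

The claim did not accrue until Beaumont discovered the injury on 5 June 2015; the 25 March 2015 act date does not start the clock under the stated rule.
Adding the 1 year base period to 5 June 2015 gives a deadline of 5 June 2016, before any tolling.
The period was tolled for 195 days by the emergency suspension of filing deadlines (10 November 2015 to 23 May 2016), pushing the deadline to 17 December 2016.
The 22 March 2017 filing falls after the 17 December 2016 deadline; the claim is time-barred.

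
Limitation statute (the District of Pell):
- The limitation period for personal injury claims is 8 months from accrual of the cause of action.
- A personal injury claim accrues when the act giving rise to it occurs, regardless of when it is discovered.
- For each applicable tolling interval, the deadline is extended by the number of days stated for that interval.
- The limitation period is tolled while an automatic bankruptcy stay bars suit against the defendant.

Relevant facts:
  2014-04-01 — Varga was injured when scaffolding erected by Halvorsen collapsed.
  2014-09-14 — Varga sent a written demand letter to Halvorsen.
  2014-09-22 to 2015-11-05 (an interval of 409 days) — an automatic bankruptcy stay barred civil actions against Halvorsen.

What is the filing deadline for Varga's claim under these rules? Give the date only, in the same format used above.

2016-01-14

The limitation period began to run on 2014-04-01.
Adding the 8 months base period to 2014-04-01 gives a deadline of 2014-12-01, before any tolling.
Because the automatic bankruptcy stay ran from 2014-09-22 to 2015-11-05, the deadline is extended by 409 days to 2016-01-14.
The other events in the timeline have no effect on the limitation period under the stated rules.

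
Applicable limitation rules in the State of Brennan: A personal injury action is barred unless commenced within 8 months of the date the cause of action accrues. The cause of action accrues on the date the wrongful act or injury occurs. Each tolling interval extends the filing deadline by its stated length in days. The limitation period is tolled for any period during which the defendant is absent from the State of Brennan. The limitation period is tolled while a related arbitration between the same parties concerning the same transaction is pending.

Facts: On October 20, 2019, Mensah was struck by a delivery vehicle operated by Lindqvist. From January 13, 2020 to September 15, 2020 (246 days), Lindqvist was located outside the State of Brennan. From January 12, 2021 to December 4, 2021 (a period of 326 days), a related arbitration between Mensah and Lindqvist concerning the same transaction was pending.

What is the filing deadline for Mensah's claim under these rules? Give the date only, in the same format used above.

January 13, 2022

The limitation period began to run on October 20, 2019.
The untolled deadline — 8 months after October 20, 2019 — is June 20, 2020.
Because the defendant's absence from the jurisdiction ran from January 13, 2020 to September 15, 2020, the deadline is extended by 246 days to February 21, 2021.
Because the pending related arbitration ran from January 12, 2021 to December 4, 2021, the deadline is extended by 326 days to January 13, 2022.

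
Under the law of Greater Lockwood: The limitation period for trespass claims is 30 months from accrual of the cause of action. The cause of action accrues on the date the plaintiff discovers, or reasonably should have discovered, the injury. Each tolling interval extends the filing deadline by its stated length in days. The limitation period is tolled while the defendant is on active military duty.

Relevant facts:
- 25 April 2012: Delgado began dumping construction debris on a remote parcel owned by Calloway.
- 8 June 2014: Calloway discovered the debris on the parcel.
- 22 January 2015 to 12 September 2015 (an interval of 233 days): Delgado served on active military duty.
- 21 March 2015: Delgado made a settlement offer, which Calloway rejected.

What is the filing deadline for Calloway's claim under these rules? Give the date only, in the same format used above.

The claim did not accrue until Calloway discovered the injury on 8 June 2014; the 25 April 2012 act date does not start the clock under the stated rule.
Adding the 30 months base period to 8 June 2014 gives a deadline of 8 December 2016, before any tolling.
The defendant's active military service from 22 January 2015 to 12 September 2015 tolled the period for 233 days, extending the deadline to 29 July 2017.
The other events in the timeline have no effect on the limitation period under the stated rules.

29 July 2017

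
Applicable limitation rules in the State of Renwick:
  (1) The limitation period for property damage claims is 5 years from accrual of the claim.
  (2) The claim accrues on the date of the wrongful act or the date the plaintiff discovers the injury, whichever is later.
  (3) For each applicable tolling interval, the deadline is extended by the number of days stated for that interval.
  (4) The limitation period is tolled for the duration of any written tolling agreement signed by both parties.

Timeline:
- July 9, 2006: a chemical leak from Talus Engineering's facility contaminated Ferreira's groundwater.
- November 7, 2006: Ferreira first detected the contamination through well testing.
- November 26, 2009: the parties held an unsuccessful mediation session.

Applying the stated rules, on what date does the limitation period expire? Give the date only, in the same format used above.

November 7, 2011

Taking the later of the act (July 9, 2006) and discovery (November 7, 2006), the claim accrued on November 7, 2006.
Adding the 5 years base period to November 7, 2006 gives a deadline of November 7, 2011, before any tolling.
The other events in the timeline have no effect on the limitation period under the stated rules.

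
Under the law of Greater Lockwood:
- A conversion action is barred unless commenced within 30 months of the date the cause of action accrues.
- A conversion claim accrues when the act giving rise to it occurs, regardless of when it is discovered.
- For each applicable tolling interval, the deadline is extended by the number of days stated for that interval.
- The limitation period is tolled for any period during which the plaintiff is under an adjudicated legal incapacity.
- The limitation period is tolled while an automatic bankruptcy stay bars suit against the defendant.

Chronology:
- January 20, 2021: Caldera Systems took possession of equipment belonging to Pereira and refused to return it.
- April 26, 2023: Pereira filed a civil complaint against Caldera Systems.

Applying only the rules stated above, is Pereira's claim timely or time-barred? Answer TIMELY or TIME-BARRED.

TIMELY

The claim accrued on January 20, 2021, when the wrongful act occurred.
Adding the 30 months base period to January 20, 2021 gives a deadline of July 20, 2023, before any tolling.
Filing on April 26, 2023 beat the July 20, 2023 deadline — the action is timely.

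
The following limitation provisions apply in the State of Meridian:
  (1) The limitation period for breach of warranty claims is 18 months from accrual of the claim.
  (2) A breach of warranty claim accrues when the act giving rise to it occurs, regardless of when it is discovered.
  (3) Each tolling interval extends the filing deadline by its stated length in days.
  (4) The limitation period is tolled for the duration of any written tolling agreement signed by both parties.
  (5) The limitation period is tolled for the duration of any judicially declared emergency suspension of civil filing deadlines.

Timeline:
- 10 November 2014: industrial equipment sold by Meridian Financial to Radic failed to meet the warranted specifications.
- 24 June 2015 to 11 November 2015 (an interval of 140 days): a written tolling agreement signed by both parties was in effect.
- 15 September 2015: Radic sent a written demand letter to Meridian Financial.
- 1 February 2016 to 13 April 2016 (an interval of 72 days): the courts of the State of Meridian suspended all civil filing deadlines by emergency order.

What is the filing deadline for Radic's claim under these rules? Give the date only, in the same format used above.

The limitation period began to run on 10 November 2014.
Adding the 18 months base period to 10 November 2014 gives a deadline of 10 May 2016, before any tolling.
The period was tolled for 140 days by the written tolling agreement (24 June 2015 to 11 November 2015), pushing the deadline to 27 September 2016.
The period was tolled for 72 days by the emergency suspension of filing deadlines (1 February 2016 to 13 April 2016), pushing the deadline to 8 December 2016.
The other events in the timeline have no effect on the limitation period under the stated rules.

8 December 2016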